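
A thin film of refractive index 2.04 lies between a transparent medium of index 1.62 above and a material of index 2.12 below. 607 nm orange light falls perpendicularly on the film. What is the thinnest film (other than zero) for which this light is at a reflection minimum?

74.4 nm

Ray reflecting at the top interface goes from n = 1.62 toward n = 2.04: a half-wave phase shift.
Ray reflecting at the bottom interface goes from n = 2.04 toward n = 2.12: a half-wave phase shift.
Net: no relative phase inversion (both shifts match).
So the condition for destructive reflection is 2 n t = (m + ½) λ.
Minimum at m = 0: t = λ / (4 n) = 607 / (4 × 2.04) = 74.4 nm.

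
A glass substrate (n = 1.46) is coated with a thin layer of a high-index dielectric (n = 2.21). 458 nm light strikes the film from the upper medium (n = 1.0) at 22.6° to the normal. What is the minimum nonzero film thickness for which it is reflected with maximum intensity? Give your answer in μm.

0.0526 μm

Top surface (1.0 → 2.21): reflection off a higher-index medium gives a half-wave phase shift.
Ray reflecting at the bottom interface goes from n = 2.21 toward n = 1.46: no phase shift.
The two reflections differ by half a wavelength.
So the condition for constructive reflection is 2 n t cos θ_r = (m + ½) λ.
Snell's law: 1.0 sin 22.6° = 2.21 sin θ_r → sin θ_r = 0.174, cos θ_r = 0.985.
Minimum at m = 0: t = λ / (4 n cos θ_r) = 458 / (4 × 2.21 × 0.985) = 52.6 nm.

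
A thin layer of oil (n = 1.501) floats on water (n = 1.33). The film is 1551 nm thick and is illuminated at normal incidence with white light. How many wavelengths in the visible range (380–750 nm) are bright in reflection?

Ray reflecting at the top interface goes from n = 1.0 toward n = 1.501: a half-wave phase shift.
Bottom surface (1.501 → 1.33): reflection off a lower-index medium gives no phase shift.
Net: one phase inversion between the two reflected rays.
For bright reflection here: 2 n t = (m + ½) λ.
λ = 2 n t / (m + ½) = 4656 / (m + ½) nm.
m=5: 847 nm (IR); m=6: 716 nm (visible); m=7: 621 nm (visible); m=8: 548 nm (visible); m=9: 490 nm (visible); m=10: 443 nm (visible); m=11: 405 nm (visible); m=12: 372 nm (UV).

6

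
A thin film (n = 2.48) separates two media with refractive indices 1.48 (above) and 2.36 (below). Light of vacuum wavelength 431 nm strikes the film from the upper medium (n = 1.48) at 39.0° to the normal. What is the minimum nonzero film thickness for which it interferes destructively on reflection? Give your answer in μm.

At the upper boundary (n = 1.48 to n = 2.48) the reflected ray undergoes a half-wave phase shift.
At the lower boundary (n = 2.48 to n = 2.36) the reflected ray undergoes no phase shift.
The two reflections differ by half a wavelength.
With one net inversion, destructive interference in reflection requires 2 n t cos θ_r = m λ.
Snell's law: 1.48 sin 39.0° = 2.48 sin θ_r → sin θ_r = 0.376, cos θ_r = 0.927.
Minimum nonzero at m = 1: t = λ / (2 n cos θ_r) = 431 / (2 × 2.48 × 0.927) = 93.8 nm.

0.0938 μm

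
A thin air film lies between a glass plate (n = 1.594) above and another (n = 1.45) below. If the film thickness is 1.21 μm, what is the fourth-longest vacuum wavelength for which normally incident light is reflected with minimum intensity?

At the upper boundary (n = 1.594 to n = 1.0) the reflected ray undergoes no phase shift.
Ray reflecting at the bottom interface goes from n = 1.0 toward n = 1.45: a half-wave phase shift.
Net: one phase inversion between the two reflected rays.
For dark reflection here: 2 n t = m λ.
λ = 2 n t / m. The fourth-longest wavelength is m = 4: λ = 2 × 1.0 × 1210 / 4.00 = 605 nm.

605 nm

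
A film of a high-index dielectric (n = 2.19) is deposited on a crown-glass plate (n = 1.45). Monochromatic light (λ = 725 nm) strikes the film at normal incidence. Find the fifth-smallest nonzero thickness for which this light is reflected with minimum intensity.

828 nm

Ray reflecting at the top interface goes from n = 1.0 toward n = 2.19: a half-wave phase shift.
At the lower boundary (n = 2.19 to n = 1.45) the reflected ray undergoes no phase shift.
Exactly one π shift → a net half-wave offset.
For minimum reflection here: 2 n t = m λ.
The fifth-smallest nonzero thickness corresponds to m = 5: t = m λ / (2 n) = 5.00 × 725 / (2 × 2.19) = 828 nm.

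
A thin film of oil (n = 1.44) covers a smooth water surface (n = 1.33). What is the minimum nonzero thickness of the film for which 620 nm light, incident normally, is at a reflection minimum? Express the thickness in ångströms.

2153 Å

Top surface (1.0 → 1.44): reflection off a higher-index medium gives a half-wave phase shift.
Bottom surface (1.44 → 1.33): reflection off a lower-index medium gives no phase shift.
The two reflections differ by half a wavelength.
With one net inversion, destructive interference in reflection requires 2 n t = m λ.
Minimum nonzero at m = 1: t = λ / (2 n) = 620 / (2 × 1.44) = 215 nm.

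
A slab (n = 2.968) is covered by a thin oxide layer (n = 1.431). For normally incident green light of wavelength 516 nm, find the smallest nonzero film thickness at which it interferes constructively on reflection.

Ray reflecting at the top interface goes from n = 1.0 toward n = 1.431: a half-wave phase shift.
Bottom surface (1.431 → 2.968): reflection off a higher-index medium gives a half-wave phase shift.
Net: no relative phase inversion (both shifts match).
With no net inversion, constructive interference in reflection requires 2 n t = m λ.
Minimum nonzero at m = 1: t = λ / (2 n) = 516 / (2 × 1.431) = 180 nm.

180 nm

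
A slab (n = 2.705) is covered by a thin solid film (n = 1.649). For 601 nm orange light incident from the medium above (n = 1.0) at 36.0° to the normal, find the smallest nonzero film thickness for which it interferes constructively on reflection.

195 nm

Ray reflecting at the top interface goes from n = 1.0 toward n = 1.649: a half-wave phase shift.
At the lower boundary (n = 1.649 to n = 2.705) the reflected ray undergoes a half-wave phase shift.
Zero or two π shifts → no net half-wave offset.
With no net inversion, constructive interference in reflection requires 2 n t cos θ_r = m λ.
Snell's law: 1.0 sin 36.0° = 1.649 sin θ_r → sin θ_r = 0.356, cos θ_r = 0.934.
Minimum nonzero at m = 1: t = λ / (2 n cos θ_r) = 601 / (2 × 1.649 × 0.934) = 195 nm.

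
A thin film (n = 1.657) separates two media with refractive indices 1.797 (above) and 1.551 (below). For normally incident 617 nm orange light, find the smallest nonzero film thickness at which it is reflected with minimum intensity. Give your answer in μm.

0.0931 μm

At the upper boundary (n = 1.797 to n = 1.657) the reflected ray undergoes no phase shift.
Ray reflecting at the bottom interface goes from n = 1.657 toward n = 1.551: no phase shift.
The two reflections carry the same phase change, so no net offset.
For dark reflection here: 2 n t = (m + ½) λ.
Minimum at m = 0: t = λ / (4 n) = 617 / (4 × 1.657) = 93.1 nm.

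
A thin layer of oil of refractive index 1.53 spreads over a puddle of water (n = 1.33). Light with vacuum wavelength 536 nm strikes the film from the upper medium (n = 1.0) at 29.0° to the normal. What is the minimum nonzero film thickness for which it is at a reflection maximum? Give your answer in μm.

Top surface (1.0 → 1.53): reflection off a higher-index medium gives a half-wave phase shift.
At the lower boundary (n = 1.53 to n = 1.33) the reflected ray undergoes no phase shift.
Net: one phase inversion between the two reflected rays.
With one net inversion, constructive interference in reflection requires 2 n t cos θ_r = (m + ½) λ.
Snell's law: 1.0 sin 29.0° = 1.53 sin θ_r → sin θ_r = 0.317, cos θ_r = 0.948.
Minimum at m = 0: t = λ / (4 n cos θ_r) = 536 / (4 × 1.53 × 0.948) = 92.3 nm.

0.0923 μm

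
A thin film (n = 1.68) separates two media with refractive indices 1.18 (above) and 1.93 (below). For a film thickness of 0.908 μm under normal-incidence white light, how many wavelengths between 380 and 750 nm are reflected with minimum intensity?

4

Ray reflecting at the top interface goes from n = 1.18 toward n = 1.68: a half-wave phase shift.
At the lower boundary (n = 1.68 to n = 1.93) the reflected ray undergoes a half-wave phase shift.
Net: no relative phase inversion (both shifts match).
So the condition for destructive reflection is 2 n t = (m + ½) λ.
λ = 2 n t / (m + ½) = 3051 / (m + ½) nm.
m=3: 872 nm (IR); m=4: 678 nm (visible); m=5: 555 nm (visible); m=6: 469 nm (visible); m=7: 407 nm (visible); m=8: 359 nm (UV).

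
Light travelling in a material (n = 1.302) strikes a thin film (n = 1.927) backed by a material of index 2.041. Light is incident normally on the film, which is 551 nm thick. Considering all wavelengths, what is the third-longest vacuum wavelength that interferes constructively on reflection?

708 nm

Top surface (1.302 → 1.927): reflection off a higher-index medium gives a half-wave phase shift.
Bottom surface (1.927 → 2.041): reflection off a higher-index medium gives a half-wave phase shift.
The two reflections carry the same phase change, so no net offset.
So the condition for constructive reflection is 2 n t = m λ.
λ = 2 n t / m. The third-longest wavelength is m = 3: λ = 2 × 1.927 × 551 / 3.00 = 708 nm.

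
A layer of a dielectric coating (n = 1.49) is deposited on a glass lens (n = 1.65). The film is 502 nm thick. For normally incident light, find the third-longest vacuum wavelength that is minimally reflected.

598 nm

At the upper boundary (n = 1.0 to n = 1.49) the reflected ray undergoes a half-wave phase shift.
At the lower boundary (n = 1.49 to n = 1.65) the reflected ray undergoes a half-wave phase shift.
Net: no relative phase inversion (both shifts match).
So the condition for destructive reflection is 2 n t = (m + ½) λ.
λ = 2 n t / (m + ½). The third-longest wavelength is m = 2: λ = 2 × 1.49 × 502 / 2.50 = 598 nm.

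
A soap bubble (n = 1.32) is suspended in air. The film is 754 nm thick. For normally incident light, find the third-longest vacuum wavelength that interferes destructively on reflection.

Ray reflecting at the top interface goes from n = 1.0 toward n = 1.32: a half-wave phase shift.
Bottom surface (1.32 → 1.0): reflection off a lower-index medium gives no phase shift.
Net: one phase inversion between the two reflected rays.
So the condition for destructive reflection is 2 n t = m λ.
λ = 2 n t / m. The third-longest wavelength is m = 3: λ = 2 × 1.32 × 754 / 3.00 = 664 nm.

664 nm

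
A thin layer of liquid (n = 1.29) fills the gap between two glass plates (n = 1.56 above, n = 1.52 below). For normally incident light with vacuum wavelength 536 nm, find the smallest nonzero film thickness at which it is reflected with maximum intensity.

104 nm

Ray reflecting at the top interface goes from n = 1.56 toward n = 1.29: no phase shift.
At the lower boundary (n = 1.29 to n = 1.52) the reflected ray undergoes a half-wave phase shift.
The two reflections differ by half a wavelength.
For bright reflection here: 2 n t = (m + ½) λ.
Minimum at m = 0: t = λ / (4 n) = 536 / (4 × 1.29) = 104 nm.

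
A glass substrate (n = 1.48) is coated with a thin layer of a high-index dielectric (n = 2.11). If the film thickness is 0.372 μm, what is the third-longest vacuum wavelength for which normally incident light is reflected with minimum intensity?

523 nm

Ray reflecting at the top interface goes from n = 1.0 toward n = 2.11: a half-wave phase shift.
Bottom surface (2.11 → 1.48): reflection off a lower-index medium gives no phase shift.
Net: one phase inversion between the two reflected rays.
So the condition for destructive reflection is 2 n t = m λ.
λ = 2 n t / m. The third-longest wavelength is m = 3: λ = 2 × 2.11 × 372 / 3.00 = 523 nm.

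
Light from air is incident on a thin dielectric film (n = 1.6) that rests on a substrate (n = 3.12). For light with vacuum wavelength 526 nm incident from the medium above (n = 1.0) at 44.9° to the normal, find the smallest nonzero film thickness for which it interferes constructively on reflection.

Top surface (1.0 → 1.6): reflection off a higher-index medium gives a half-wave phase shift.
Bottom surface (1.6 → 3.12): reflection off a higher-index medium gives a half-wave phase shift.
Net: no relative phase inversion (both shifts match).
So the condition for constructive reflection is 2 n t cos θ_r = m λ.
Snell's law: 1.0 sin 44.9° = 1.6 sin θ_r → sin θ_r = 0.441, cos θ_r = 0.897.
Minimum nonzero at m = 1: t = λ / (2 n cos θ_r) = 526 / (2 × 1.6 × 0.897) = 183 nm.

183 nm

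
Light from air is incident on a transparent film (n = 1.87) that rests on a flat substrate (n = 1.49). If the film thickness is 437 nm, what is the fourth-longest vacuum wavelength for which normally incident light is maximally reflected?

467 nm

Ray reflecting at the top interface goes from n = 1.0 toward n = 1.87: a half-wave phase shift.
Bottom surface (1.87 → 1.49): reflection off a lower-index medium gives no phase shift.
Exactly one π shift → a net half-wave offset.
For bright reflection here: 2 n t = (m + ½) λ.
λ = 2 n t / (m + ½). The fourth-longest wavelength is m = 3: λ = 2 × 1.87 × 437 / 3.50 = 467 nm.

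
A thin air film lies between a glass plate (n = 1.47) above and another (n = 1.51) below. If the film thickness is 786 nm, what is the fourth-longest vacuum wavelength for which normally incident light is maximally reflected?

Top surface (1.47 → 1.0): reflection off a lower-index medium gives no phase shift.
At the lower boundary (n = 1.0 to n = 1.51) the reflected ray undergoes a half-wave phase shift.
Exactly one π shift → a net half-wave offset.
With one net inversion, constructive interference in reflection requires 2 n t = (m + ½) λ.
λ = 2 n t / (m + ½). The fourth-longest wavelength is m = 3: λ = 2 × 1.0 × 786 / 3.50 = 449 nm.

449 nm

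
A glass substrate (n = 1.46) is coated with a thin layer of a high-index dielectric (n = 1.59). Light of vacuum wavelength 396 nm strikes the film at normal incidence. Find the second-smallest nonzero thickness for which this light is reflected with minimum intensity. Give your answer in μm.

Ray reflecting at the top interface goes from n = 1.0 toward n = 1.59: a half-wave phase shift.
Bottom surface (1.59 → 1.46): reflection off a lower-index medium gives no phase shift.
Exactly one π shift → a net half-wave offset.
So the condition for destructive reflection is 2 n t = m λ.
The second-smallest nonzero thickness corresponds to m = 2: t = m λ / (2 n) = 2.00 × 396 / (2 × 1.59) = 249 nm.

0.249 μm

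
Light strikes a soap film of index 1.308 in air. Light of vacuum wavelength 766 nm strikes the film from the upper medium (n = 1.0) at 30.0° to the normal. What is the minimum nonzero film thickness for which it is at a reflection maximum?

158 nm

Ray reflecting at the top interface goes from n = 1.0 toward n = 1.308: a half-wave phase shift.
Ray reflecting at the bottom interface goes from n = 1.308 toward n = 1.0: no phase shift.
Exactly one π shift → a net half-wave offset.
For bright reflection here: 2 n t cos θ_r = (m + ½) λ.
Snell's law: 1.0 sin 30.0° = 1.308 sin θ_r → sin θ_r = 0.382, cos θ_r = 0.924.
Minimum at m = 0: t = λ / (4 n cos θ_r) = 766 / (4 × 1.308 × 0.924) = 158 nm.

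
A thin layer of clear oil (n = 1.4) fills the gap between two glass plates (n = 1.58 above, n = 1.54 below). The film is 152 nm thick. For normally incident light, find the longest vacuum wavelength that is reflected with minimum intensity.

At the upper boundary (n = 1.58 to n = 1.4) the reflected ray undergoes no phase shift.
Ray reflecting at the bottom interface goes from n = 1.4 toward n = 1.54: a half-wave phase shift.
Exactly one π shift → a net half-wave offset.
For weak reflection here: 2 n t = m λ.
λ = 2 n t / m. The longest wavelength is m = 1: λ = 2 × 1.4 × 152 / 1.00 = 426 nm.

426 nm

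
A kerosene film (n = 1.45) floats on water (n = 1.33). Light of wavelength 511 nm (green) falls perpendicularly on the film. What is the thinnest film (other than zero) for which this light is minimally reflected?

176 nm

Top surface (1.0 → 1.45): reflection off a higher-index medium gives a half-wave phase shift.
Ray reflecting at the bottom interface goes from n = 1.45 toward n = 1.33: no phase shift.
The two reflections differ by half a wavelength.
So the condition for destructive reflection is 2 n t = m λ.
Minimum nonzero at m = 1: t = λ / (2 n) = 511 / (2 × 1.45) = 176 nm.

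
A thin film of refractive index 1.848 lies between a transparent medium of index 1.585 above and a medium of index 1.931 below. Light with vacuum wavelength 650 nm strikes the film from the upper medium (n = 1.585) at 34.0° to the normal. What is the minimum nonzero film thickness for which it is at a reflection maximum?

200 nm

Ray reflecting at the top interface goes from n = 1.585 toward n = 1.848: a half-wave phase shift.
At the lower boundary (n = 1.848 to n = 1.931) the reflected ray undergoes a half-wave phase shift.
Net: no relative phase inversion (both shifts match).
For maximum reflection here: 2 n t cos θ_r = m λ.
Snell's law: 1.585 sin 34.0° = 1.848 sin θ_r → sin θ_r = 0.480, cos θ_r = 0.877.
Minimum nonzero at m = 1: t = λ / (2 n cos θ_r) = 650 / (2 × 1.848 × 0.877) = 200 nm.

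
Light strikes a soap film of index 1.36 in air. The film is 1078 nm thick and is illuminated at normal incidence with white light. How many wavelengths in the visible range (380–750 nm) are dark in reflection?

4

Ray reflecting at the top interface goes from n = 1.0 toward n = 1.36: a half-wave phase shift.
Ray reflecting at the bottom interface goes from n = 1.36 toward n = 1.0: no phase shift.
The two reflections differ by half a wavelength.
For weak reflection here: 2 n t = m λ.
λ = 2 n t / m = 2932 / m nm.
m=3: 977 nm (IR); m=4: 733 nm (visible); m=5: 586 nm (visible); m=6: 489 nm (visible); m=7: 419 nm (visible); m=8: 367 nm (UV).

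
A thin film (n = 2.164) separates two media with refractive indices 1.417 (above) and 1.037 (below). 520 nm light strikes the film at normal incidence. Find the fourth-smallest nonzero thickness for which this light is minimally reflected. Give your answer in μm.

Top surface (1.417 → 2.164): reflection off a higher-index medium gives a half-wave phase shift.
At the lower boundary (n = 2.164 to n = 1.037) the reflected ray undergoes no phase shift.
Exactly one π shift → a net half-wave offset.
With one net inversion, destructive interference in reflection requires 2 n t = m λ.
The fourth-smallest nonzero thickness corresponds to m = 4: t = m λ / (2 n) = 4.00 × 520 / (2 × 2.164) = 481 nm.

0.481 μm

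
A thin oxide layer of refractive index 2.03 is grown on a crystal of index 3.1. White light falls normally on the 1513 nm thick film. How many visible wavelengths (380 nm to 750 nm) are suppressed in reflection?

8

At the upper boundary (n = 1.0 to n = 2.03) the reflected ray undergoes a half-wave phase shift.
At the lower boundary (n = 2.03 to n = 3.1) the reflected ray undergoes a half-wave phase shift.
The two reflections carry the same phase change, so no net offset.
With no net inversion, destructive interference in reflection requires 2 n t = (m + ½) λ.
λ = 2 n t / (m + ½) = 6143 / (m + ½) nm.
m=7: 819 nm (IR); m=8: 723 nm (visible); m=9: 647 nm (visible); m=10: 585 nm (visible); m=11: 534 nm (visible); m=12: 491 nm (visible); m=13: 455 nm (visible); m=14: 424 nm (visible); m=15: 396 nm (visible); m=16: 372 nm (UV).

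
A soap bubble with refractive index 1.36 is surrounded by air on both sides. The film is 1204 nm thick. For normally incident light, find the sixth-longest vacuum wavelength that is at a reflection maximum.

595 nm

Top surface (1.0 → 1.36): reflection off a higher-index medium gives a half-wave phase shift.
At the lower boundary (n = 1.36 to n = 1.0) the reflected ray undergoes no phase shift.
Exactly one π shift → a net half-wave offset.
With one net inversion, constructive interference in reflection requires 2 n t = (m + ½) λ.
λ = 2 n t / (m + ½). The sixth-longest wavelength is m = 5: λ = 2 × 1.36 × 1204 / 5.50 = 595 nm.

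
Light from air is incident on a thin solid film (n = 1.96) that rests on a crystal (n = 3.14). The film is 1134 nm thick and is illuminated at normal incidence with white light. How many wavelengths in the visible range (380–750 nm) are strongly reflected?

At the upper boundary (n = 1.0 to n = 1.96) the reflected ray undergoes a half-wave phase shift.
At the lower boundary (n = 1.96 to n = 3.14) the reflected ray undergoes a half-wave phase shift.
Net: no relative phase inversion (both shifts match).
So the condition for constructive reflection is 2 n t = m λ.
λ = 2 n t / m = 4445 / m nm.
m=5: 889 nm (IR); m=6: 741 nm (visible); m=7: 635 nm (visible); m=8: 556 nm (visible); m=9: 494 nm (visible); m=10: 445 nm (visible); m=11: 404 nm (visible); m=12: 370 nm (UV).

6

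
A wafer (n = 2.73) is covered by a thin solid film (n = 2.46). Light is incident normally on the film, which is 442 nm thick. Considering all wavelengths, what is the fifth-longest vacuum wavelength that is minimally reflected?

Top surface (1.0 → 2.46): reflection off a higher-index medium gives a half-wave phase shift.
At the lower boundary (n = 2.46 to n = 2.73) the reflected ray undergoes a half-wave phase shift.
The two reflections carry the same phase change, so no net offset.
So the condition for destructive reflection is 2 n t = (m + ½) λ.
λ = 2 n t / (m + ½). The fifth-longest wavelength is m = 4: λ = 2 × 2.46 × 442 / 4.50 = 483 nm.

483 nm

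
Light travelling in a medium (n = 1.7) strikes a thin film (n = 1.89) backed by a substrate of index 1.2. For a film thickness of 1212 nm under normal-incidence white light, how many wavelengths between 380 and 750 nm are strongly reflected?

6

Top surface (1.7 → 1.89): reflection off a higher-index medium gives a half-wave phase shift.
Bottom surface (1.89 → 1.2): reflection off a lower-index medium gives no phase shift.
Net: one phase inversion between the two reflected rays.
So the condition for constructive reflection is 2 n t = (m + ½) λ.
λ = 2 n t / (m + ½) = 4581 / (m + ½) nm.
m=5: 833 nm (IR); m=6: 705 nm (visible); m=7: 611 nm (visible); m=8: 539 nm (visible); m=9: 482 nm (visible); m=10: 436 nm (visible); m=11: 398 nm (visible); m=12: 367 nm (UV).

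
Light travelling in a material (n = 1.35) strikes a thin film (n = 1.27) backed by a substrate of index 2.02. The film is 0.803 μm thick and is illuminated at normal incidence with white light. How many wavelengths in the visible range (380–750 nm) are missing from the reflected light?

Top surface (1.35 → 1.27): reflection off a lower-index medium gives no phase shift.
At the lower boundary (n = 1.27 to n = 2.02) the reflected ray undergoes a half-wave phase shift.
Net: one phase inversion between the two reflected rays.
For dark reflection here: 2 n t = m λ.
λ = 2 n t / m = 2040 / m nm.
m=2: 1020 nm (IR); m=3: 680 nm (visible); m=4: 510 nm (visible); m=5: 408 nm (visible); m=6: 340 nm (UV).

3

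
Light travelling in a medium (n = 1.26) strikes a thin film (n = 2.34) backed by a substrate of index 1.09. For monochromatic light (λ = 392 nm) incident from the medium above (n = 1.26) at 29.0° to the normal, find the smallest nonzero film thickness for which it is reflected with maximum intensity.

43.4 nm

Ray reflecting at the top interface goes from n = 1.26 toward n = 2.34: a half-wave phase shift.
Ray reflecting at the bottom interface goes from n = 2.34 toward n = 1.09: no phase shift.
Exactly one π shift → a net half-wave offset.
With one net inversion, constructive interference in reflection requires 2 n t cos θ_r = (m + ½) λ.
Snell's law: 1.26 sin 29.0° = 2.34 sin θ_r → sin θ_r = 0.261, cos θ_r = 0.965.
Minimum at m = 0: t = λ / (4 n cos θ_r) = 392 / (4 × 2.34 × 0.965) = 43.4 nm.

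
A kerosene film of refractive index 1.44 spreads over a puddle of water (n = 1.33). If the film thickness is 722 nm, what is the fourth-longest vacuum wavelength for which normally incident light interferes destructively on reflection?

520 nm

Top surface (1.0 → 1.44): reflection off a higher-index medium gives a half-wave phase shift.
At the lower boundary (n = 1.44 to n = 1.33) the reflected ray undergoes no phase shift.
Net: one phase inversion between the two reflected rays.
With one net inversion, destructive interference in reflection requires 2 n t = m λ.
λ = 2 n t / m. The fourth-longest wavelength is m = 4: λ = 2 × 1.44 × 722 / 4.00 = 520 nm.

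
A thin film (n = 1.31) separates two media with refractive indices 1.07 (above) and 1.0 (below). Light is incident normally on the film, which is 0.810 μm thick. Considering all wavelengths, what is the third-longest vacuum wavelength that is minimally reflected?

707 nm

Ray reflecting at the top interface goes from n = 1.07 toward n = 1.31: a half-wave phase shift.
At the lower boundary (n = 1.31 to n = 1.0) the reflected ray undergoes no phase shift.
Exactly one π shift → a net half-wave offset.
So the condition for destructive reflection is 2 n t = m λ.
λ = 2 n t / m. The third-longest wavelength is m = 3: λ = 2 × 1.31 × 810 / 3.00 = 707 nm.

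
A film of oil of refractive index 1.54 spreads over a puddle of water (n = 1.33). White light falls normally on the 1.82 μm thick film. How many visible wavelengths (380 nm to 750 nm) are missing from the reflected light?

7

Top surface (1.0 → 1.54): reflection off a higher-index medium gives a half-wave phase shift.
At the lower boundary (n = 1.54 to n = 1.33) the reflected ray undergoes no phase shift.
The two reflections differ by half a wavelength.
So the condition for destructive reflection is 2 n t = m λ.
λ = 2 n t / m = 5606 / m nm.
m=7: 801 nm (IR); m=8: 701 nm (visible); m=9: 623 nm (visible); m=10: 561 nm (visible); m=11: 510 nm (visible); m=12: 467 nm (visible); m=13: 431 nm (visible); m=14: 400 nm (visible); m=15: 374 nm (UV).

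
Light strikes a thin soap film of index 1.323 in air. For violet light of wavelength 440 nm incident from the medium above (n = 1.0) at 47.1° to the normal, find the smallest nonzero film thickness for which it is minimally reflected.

Top surface (1.0 → 1.323): reflection off a higher-index medium gives a half-wave phase shift.
Ray reflecting at the bottom interface goes from n = 1.323 toward n = 1.0: no phase shift.
The two reflections differ by half a wavelength.
With one net inversion, destructive interference in reflection requires 2 n t cos θ_r = m λ.
Snell's law: 1.0 sin 47.1° = 1.323 sin θ_r → sin θ_r = 0.554, cos θ_r = 0.833.
Minimum nonzero at m = 1: t = λ / (2 n cos θ_r) = 440 / (2 × 1.323 × 0.833) = 200 nm.

200 nm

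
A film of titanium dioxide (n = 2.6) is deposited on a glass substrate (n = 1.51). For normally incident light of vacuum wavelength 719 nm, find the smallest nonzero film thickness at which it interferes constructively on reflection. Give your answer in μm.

Top surface (1.0 → 2.6): reflection off a higher-index medium gives a half-wave phase shift.
Ray reflecting at the bottom interface goes from n = 2.6 toward n = 1.51: no phase shift.
The two reflections differ by half a wavelength.
So the condition for constructive reflection is 2 n t = (m + ½) λ.
Minimum at m = 0: t = λ / (4 n) = 719 / (4 × 2.6) = 69.1 nm.

0.0691 μm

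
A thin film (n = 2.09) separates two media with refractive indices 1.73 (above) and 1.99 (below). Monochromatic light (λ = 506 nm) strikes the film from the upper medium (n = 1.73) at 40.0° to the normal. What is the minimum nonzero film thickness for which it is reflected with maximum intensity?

71.5 nm

Ray reflecting at the top interface goes from n = 1.73 toward n = 2.09: a half-wave phase shift.
Bottom surface (2.09 → 1.99): reflection off a lower-index medium gives no phase shift.
Exactly one π shift → a net half-wave offset.
So the condition for constructive reflection is 2 n t cos θ_r = (m + ½) λ.
Snell's law: 1.73 sin 40.0° = 2.09 sin θ_r → sin θ_r = 0.532, cos θ_r = 0.847.
Minimum at m = 0: t = λ / (4 n cos θ_r) = 506 / (4 × 2.09 × 0.847) = 71.5 nm.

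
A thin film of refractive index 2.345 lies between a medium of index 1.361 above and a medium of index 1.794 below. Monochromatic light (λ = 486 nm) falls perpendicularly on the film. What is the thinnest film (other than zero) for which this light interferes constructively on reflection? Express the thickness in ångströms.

Top surface (1.361 → 2.345): reflection off a higher-index medium gives a half-wave phase shift.
Bottom surface (2.345 → 1.794): reflection off a lower-index medium gives no phase shift.
The two reflections differ by half a wavelength.
So the condition for constructive reflection is 2 n t = (m + ½) λ.
Minimum at m = 0: t = λ / (4 n) = 486 / (4 × 2.345) = 51.8 nm.

518 Å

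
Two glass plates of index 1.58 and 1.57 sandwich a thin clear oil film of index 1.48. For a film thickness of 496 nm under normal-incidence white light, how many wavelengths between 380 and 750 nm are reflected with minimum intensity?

2

Ray reflecting at the top interface goes from n = 1.58 toward n = 1.48: no phase shift.
Bottom surface (1.48 → 1.57): reflection off a higher-index medium gives a half-wave phase shift.
Exactly one π shift → a net half-wave offset.
With one net inversion, destructive interference in reflection requires 2 n t = m λ.
λ = 2 n t / m = 1468 / m nm.
m=1: 1468 nm (IR); m=2: 734 nm (visible); m=3: 489 nm (visible); m=4: 367 nm (UV).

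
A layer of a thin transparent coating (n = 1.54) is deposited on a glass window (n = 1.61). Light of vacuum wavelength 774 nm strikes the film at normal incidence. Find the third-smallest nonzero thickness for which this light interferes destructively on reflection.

628 nm

At the upper boundary (n = 1.0 to n = 1.54) the reflected ray undergoes a half-wave phase shift.
Bottom surface (1.54 → 1.61): reflection off a higher-index medium gives a half-wave phase shift.
Zero or two π shifts → no net half-wave offset.
So the condition for destructive reflection is 2 n t = (m + ½) λ.
The third-smallest nonzero thickness corresponds to m = 2: t = (m + ½) λ / (2 n) = 2.50 × 774 / (2 × 1.54) = 628 nm.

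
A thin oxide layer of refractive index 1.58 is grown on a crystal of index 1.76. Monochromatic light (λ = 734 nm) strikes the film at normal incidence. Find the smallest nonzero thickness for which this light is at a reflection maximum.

232 nm

At the upper boundary (n = 1.0 to n = 1.58) the reflected ray undergoes a half-wave phase shift.
Ray reflecting at the bottom interface goes from n = 1.58 toward n = 1.76: a half-wave phase shift.
Net: no relative phase inversion (both shifts match).
So the condition for constructive reflection is 2 n t = m λ.
The smallest nonzero thickness corresponds to m = 1: t = m λ / (2 n) = 1.00 × 734 / (2 × 1.58) = 232 nm.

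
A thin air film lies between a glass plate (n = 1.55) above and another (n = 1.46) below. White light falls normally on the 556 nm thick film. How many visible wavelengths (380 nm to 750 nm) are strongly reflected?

2

At the upper boundary (n = 1.55 to n = 1.0) the reflected ray undergoes no phase shift.
At the lower boundary (n = 1.0 to n = 1.46) the reflected ray undergoes a half-wave phase shift.
The two reflections differ by half a wavelength.
For strong reflection here: 2 n t = (m + ½) λ.
λ = 2 n t / (m + ½) = 1112 / (m + ½) nm.
m=0: 2224 nm (IR); m=1: 741 nm (visible); m=2: 445 nm (visible); m=3: 318 nm (UV).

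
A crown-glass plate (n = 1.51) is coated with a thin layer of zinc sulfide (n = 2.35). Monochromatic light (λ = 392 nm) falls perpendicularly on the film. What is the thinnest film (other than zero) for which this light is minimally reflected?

Top surface (1.0 → 2.35): reflection off a higher-index medium gives a half-wave phase shift.
Bottom surface (2.35 → 1.51): reflection off a lower-index medium gives no phase shift.
Exactly one π shift → a net half-wave offset.
With one net inversion, destructive interference in reflection requires 2 n t = m λ.
Minimum nonzero at m = 1: t = λ / (2 n) = 392 / (2 × 2.35) = 83.4 nm.

83.4 nm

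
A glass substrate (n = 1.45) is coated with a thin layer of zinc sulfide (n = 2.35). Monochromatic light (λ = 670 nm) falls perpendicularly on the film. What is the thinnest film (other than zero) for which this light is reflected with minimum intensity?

At the upper boundary (n = 1.0 to n = 2.35) the reflected ray undergoes a half-wave phase shift.
At the lower boundary (n = 2.35 to n = 1.45) the reflected ray undergoes no phase shift.
The two reflections differ by half a wavelength.
For dark reflection here: 2 n t = m λ.
Minimum nonzero at m = 1: t = λ / (2 n) = 670 / (2 × 2.35) = 143 nm.

143 nm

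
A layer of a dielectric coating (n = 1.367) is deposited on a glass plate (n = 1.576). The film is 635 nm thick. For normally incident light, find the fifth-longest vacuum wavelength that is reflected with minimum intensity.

At the upper boundary (n = 1.0 to n = 1.367) the reflected ray undergoes a half-wave phase shift.
Bottom surface (1.367 → 1.576): reflection off a higher-index medium gives a half-wave phase shift.
Net: no relative phase inversion (both shifts match).
For minimum reflection here: 2 n t = (m + ½) λ.
λ = 2 n t / (m + ½). The fifth-longest wavelength is m = 4: λ = 2 × 1.367 × 635 / 4.50 = 386 nm.

386 nm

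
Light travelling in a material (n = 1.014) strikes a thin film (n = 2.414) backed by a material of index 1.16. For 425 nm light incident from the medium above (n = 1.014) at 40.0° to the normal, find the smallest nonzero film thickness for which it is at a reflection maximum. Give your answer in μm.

0.0457 μm

Ray reflecting at the top interface goes from n = 1.014 toward n = 2.414: a half-wave phase shift.
Ray reflecting at the bottom interface goes from n = 2.414 toward n = 1.16: no phase shift.
Net: one phase inversion between the two reflected rays.
So the condition for constructive reflection is 2 n t cos θ_r = (m + ½) λ.
Snell's law: 1.014 sin 40.0° = 2.414 sin θ_r → sin θ_r = 0.270, cos θ_r = 0.963.
Minimum at m = 0: t = λ / (4 n cos θ_r) = 425 / (4 × 2.414 × 0.963) = 45.7 nm.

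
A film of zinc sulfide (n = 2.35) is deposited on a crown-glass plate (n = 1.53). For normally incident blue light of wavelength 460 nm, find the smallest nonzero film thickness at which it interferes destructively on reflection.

97.9 nm

Ray reflecting at the top interface goes from n = 1.0 toward n = 2.35: a half-wave phase shift.
Ray reflecting at the bottom interface goes from n = 2.35 toward n = 1.53: no phase shift.
Net: one phase inversion between the two reflected rays.
With one net inversion, destructive interference in reflection requires 2 n t = m λ.
Minimum nonzero at m = 1: t = λ / (2 n) = 460 / (2 × 2.35) = 97.9 nm.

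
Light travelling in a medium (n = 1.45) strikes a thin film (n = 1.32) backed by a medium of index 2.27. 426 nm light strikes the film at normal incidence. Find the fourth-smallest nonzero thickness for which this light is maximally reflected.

565 nm

At the upper boundary (n = 1.45 to n = 1.32) the reflected ray undergoes no phase shift.
Ray reflecting at the bottom interface goes from n = 1.32 toward n = 2.27: a half-wave phase shift.
Exactly one π shift → a net half-wave offset.
With one net inversion, constructive interference in reflection requires 2 n t = (m + ½) λ.
The fourth-smallest nonzero thickness corresponds to m = 3: t = (m + ½) λ / (2 n) = 3.50 × 426 / (2 × 1.32) = 565 nm.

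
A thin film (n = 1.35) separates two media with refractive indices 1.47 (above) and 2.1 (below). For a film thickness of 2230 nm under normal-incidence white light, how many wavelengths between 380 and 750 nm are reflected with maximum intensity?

8

Top surface (1.47 → 1.35): reflection off a lower-index medium gives no phase shift.
At the lower boundary (n = 1.35 to n = 2.1) the reflected ray undergoes a half-wave phase shift.
Net: one phase inversion between the two reflected rays.
So the condition for constructive reflection is 2 n t = (m + ½) λ.
λ = 2 n t / (m + ½) = 6021 / (m + ½) nm.
m=7: 803 nm (IR); m=8: 708 nm (visible); m=9: 634 nm (visible); m=10: 573 nm (visible); m=11: 524 nm (visible); m=12: 482 nm (visible); m=13: 446 nm (visible); m=14: 415 nm (visible); m=15: 388 nm (visible); m=16: 365 nm (UV).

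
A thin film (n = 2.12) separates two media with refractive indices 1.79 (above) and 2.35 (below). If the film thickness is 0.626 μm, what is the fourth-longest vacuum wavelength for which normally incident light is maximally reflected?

664 nm

Ray reflecting at the top interface goes from n = 1.79 toward n = 2.12: a half-wave phase shift.
Ray reflecting at the bottom interface goes from n = 2.12 toward n = 2.35: a half-wave phase shift.
Net: no relative phase inversion (both shifts match).
For bright reflection here: 2 n t = m λ.
λ = 2 n t / m. The fourth-longest wavelength is m = 4: λ = 2 × 2.12 × 626 / 4.00 = 664 nm.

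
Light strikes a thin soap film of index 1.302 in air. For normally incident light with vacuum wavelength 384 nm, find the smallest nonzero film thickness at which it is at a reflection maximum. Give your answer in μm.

Top surface (1.0 → 1.302): reflection off a higher-index medium gives a half-wave phase shift.
At the lower boundary (n = 1.302 to n = 1.0) the reflected ray undergoes no phase shift.
The two reflections differ by half a wavelength.
With one net inversion, constructive interference in reflection requires 2 n t = (m + ½) λ.
Minimum at m = 0: t = λ / (4 n) = 384 / (4 × 1.302) = 73.7 nm.

0.0737 μm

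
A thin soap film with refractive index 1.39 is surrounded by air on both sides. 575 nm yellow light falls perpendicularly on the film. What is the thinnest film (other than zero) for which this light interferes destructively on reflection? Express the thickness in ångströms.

Top surface (1.0 → 1.39): reflection off a higher-index medium gives a half-wave phase shift.
Bottom surface (1.39 → 1.0): reflection off a lower-index medium gives no phase shift.
Net: one phase inversion between the two reflected rays.
For weak reflection here: 2 n t = m λ.
Minimum nonzero at m = 1: t = λ / (2 n) = 575 / (2 × 1.39) = 207 nm.

2068 Å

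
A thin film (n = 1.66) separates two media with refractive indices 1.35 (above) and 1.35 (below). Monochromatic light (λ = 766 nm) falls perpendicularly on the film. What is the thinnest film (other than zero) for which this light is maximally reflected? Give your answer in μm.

Ray reflecting at the top interface goes from n = 1.35 toward n = 1.66: a half-wave phase shift.
Bottom surface (1.66 → 1.35): reflection off a lower-index medium gives no phase shift.
Exactly one π shift → a net half-wave offset.
For bright reflection here: 2 n t = (m + ½) λ.
Minimum at m = 0: t = λ / (4 n) = 766 / (4 × 1.66) = 115 nm.

0.115 μm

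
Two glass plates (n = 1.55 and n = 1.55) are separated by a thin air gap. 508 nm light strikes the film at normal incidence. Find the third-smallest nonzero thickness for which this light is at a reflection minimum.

762 nm

Ray reflecting at the top interface goes from n = 1.55 toward n = 1.0: no phase shift.
Ray reflecting at the bottom interface goes from n = 1.0 toward n = 1.55: a half-wave phase shift.
The two reflections differ by half a wavelength.
So the condition for destructive reflection is 2 n t = m λ.
The third-smallest nonzero thickness corresponds to m = 3: t = m λ / (2 n) = 3.00 × 508 / (2 × 1.0) = 762 nm.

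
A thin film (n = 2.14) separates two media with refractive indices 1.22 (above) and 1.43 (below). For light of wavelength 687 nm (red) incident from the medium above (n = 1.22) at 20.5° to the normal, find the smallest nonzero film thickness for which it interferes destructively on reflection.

Top surface (1.22 → 2.14): reflection off a higher-index medium gives a half-wave phase shift.
Bottom surface (2.14 → 1.43): reflection off a lower-index medium gives no phase shift.
Exactly one π shift → a net half-wave offset.
So the condition for destructive reflection is 2 n t cos θ_r = m λ.
Snell's law: 1.22 sin 20.5° = 2.14 sin θ_r → sin θ_r = 0.200, cos θ_r = 0.980.
Minimum nonzero at m = 1: t = λ / (2 n cos θ_r) = 687 / (2 × 2.14 × 0.980) = 164 nm.

164 nm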